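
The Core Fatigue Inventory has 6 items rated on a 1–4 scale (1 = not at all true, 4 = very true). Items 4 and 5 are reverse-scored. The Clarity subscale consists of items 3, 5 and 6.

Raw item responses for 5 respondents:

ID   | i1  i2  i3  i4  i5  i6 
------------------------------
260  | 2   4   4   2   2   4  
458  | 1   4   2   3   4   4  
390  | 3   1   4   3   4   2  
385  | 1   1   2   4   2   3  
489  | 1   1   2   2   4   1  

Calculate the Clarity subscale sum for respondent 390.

Respondent 390 raw: 3, 1, 4, 3, 4, 2.
Clarity items: 3, 5, 6.
Reverse-coded (reversed = (1+4) − raw = 5 − raw):
  item 3: 4
  item 5: 5 − 4 = 1
  item 6: 2
Sum = 4 + 1 + 2 = 7

7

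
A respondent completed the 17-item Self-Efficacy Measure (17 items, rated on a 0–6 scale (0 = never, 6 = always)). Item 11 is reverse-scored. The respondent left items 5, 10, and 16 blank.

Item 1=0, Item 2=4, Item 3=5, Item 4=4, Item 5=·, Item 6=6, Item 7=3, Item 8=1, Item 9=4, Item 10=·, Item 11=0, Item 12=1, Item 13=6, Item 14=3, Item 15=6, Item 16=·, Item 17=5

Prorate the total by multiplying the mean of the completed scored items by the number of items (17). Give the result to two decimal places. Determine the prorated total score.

Reverse-coded (reversed = (0+6) − raw = 6 − raw):
  item 11: 6 − 0 = 6
Completed scored items (14 of 17): 0, 4, 5, 4, 6, 3, 1, 4, 6, 1, 6, 3, 6, 5; sum = 54.
Person mean = 54 / 14 ≈ 3.8571
Prorated total = (54 / 14) × 17 = 65.57 (to 2 dp)

65.57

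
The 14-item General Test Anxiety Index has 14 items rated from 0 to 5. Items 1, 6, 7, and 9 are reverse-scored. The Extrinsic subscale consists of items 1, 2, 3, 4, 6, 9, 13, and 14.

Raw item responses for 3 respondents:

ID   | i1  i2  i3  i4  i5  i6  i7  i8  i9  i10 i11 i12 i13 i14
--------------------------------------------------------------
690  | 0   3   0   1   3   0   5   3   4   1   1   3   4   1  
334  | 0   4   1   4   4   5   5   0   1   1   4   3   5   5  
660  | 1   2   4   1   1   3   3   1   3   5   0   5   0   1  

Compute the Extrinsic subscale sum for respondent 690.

20

Respondent 690 raw: 0, 3, 0, 1, 3, 0, 5, 3, 4, 1, 1, 3, 4, 1.
Extrinsic items: 1, 2, 3, 4, 6, 9, 13, 14.
Reverse-coded (on a 0–5 scale, reversed = 5 − raw):
  item 1: 5 − 0 = 5
  item 2: 3
  item 3: 0
  item 4: 1
  item 6: 5 − 0 = 5
  item 9: 5 − 4 = 1
  item 13: 4
  item 14: 1
Sum = 5 + 3 + 0 + 1 + 5 + 1 + 4 + 1 = 20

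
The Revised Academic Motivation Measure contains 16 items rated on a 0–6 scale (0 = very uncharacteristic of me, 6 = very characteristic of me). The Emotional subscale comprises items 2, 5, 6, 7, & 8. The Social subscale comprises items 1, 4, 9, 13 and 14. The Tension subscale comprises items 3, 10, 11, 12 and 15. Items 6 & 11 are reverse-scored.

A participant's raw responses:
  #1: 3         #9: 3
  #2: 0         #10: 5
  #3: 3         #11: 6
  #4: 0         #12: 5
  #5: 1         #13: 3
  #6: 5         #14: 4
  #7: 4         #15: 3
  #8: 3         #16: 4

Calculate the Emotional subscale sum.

Emotional items: 2, 5, 6, 7, 8.
Of these, item 6 is reverse-scored; on a 0–6 scale, reversed = 6 − raw.
  item 2: 0
  item 5: 1
  item 6: 6 − 5 = 1
  item 7: 4
  item 8: 3
Sum = 0 + 1 + 1 + 4 + 3 = 9

9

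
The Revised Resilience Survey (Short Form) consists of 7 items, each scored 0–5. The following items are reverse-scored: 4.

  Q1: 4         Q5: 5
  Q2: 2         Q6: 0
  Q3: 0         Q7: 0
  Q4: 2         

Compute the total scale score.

14

Reversing item 4 with 5 − raw:
Total = 4 + 2 + 0 + (5−2) + 5 + 0 + 0
      = 4 + 2 + 0 + 3 + 5 + 0 + 0 = 14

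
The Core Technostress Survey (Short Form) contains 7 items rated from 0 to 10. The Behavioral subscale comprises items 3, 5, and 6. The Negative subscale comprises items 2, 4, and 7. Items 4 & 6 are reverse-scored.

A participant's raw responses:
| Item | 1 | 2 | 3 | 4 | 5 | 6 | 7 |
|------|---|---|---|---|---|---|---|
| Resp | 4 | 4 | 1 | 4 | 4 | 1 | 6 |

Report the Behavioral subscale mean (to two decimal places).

4.67

Behavioral items: 3, 5, 6.
Of these, item 6 is reverse-scored; on a 0–10 scale, reversed = 10 − raw.
  item 3: 1
  item 5: 4
  item 6: 10 − 1 = 9
Sum = 1 + 4 + 9 = 14
Mean = 14 / 3 = 4.67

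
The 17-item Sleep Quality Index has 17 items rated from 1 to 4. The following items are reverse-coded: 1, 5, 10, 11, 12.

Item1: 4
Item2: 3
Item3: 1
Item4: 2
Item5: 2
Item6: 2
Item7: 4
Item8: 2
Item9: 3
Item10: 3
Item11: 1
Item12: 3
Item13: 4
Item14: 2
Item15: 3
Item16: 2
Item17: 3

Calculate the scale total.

Apply reverse scoring (on a 1–4 scale, reversed = 5 − raw):
  item 1: 5 − 4 = 1
  item 5: 5 − 2 = 3
  item 10: 5 − 3 = 2
  item 11: 5 − 1 = 4
  item 12: 5 − 3 = 2
Scored responses: 1, 3, 1, 2, 3, 2, 4, 2, 3, 2, 4, 2, 4, 2, 3, 2, 3
Total = 1 + 3 + 1 + 2 + 3 + 2 + 4 + 2 + 3 + 2 + 4 + 2 + 4 + 2 + 3 + 2 + 3 = 43

43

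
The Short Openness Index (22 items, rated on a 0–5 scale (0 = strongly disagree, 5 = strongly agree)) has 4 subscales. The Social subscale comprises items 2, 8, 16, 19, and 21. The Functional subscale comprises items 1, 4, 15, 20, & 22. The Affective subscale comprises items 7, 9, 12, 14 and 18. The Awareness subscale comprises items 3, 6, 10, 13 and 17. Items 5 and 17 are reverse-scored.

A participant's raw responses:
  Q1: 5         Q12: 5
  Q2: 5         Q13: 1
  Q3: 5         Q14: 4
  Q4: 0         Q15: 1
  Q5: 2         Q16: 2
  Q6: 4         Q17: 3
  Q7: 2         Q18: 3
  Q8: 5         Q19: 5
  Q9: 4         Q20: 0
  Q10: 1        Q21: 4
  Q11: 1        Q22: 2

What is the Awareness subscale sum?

13

Awareness items: 3, 6, 10, 13, 17.
Of these, item 17 is reverse-scored; reversed = (0+5) − raw = 5 − raw.
  item 3: 5
  item 6: 4
  item 10: 1
  item 13: 1
  item 17: 5 − 3 = 2
Sum = 5 + 4 + 1 + 1 + 2 = 13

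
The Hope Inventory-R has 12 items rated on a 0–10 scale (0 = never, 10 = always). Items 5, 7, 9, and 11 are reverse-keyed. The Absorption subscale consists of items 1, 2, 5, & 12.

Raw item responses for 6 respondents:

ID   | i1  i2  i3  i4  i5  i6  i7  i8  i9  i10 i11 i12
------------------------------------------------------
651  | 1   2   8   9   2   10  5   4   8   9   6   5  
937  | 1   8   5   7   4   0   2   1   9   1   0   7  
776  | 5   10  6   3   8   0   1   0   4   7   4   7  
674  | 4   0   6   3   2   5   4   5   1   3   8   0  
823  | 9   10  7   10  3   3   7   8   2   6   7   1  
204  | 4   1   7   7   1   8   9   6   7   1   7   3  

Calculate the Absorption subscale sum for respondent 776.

24

Respondent 776 raw: 5, 10, 6, 3, 8, 0, 1, 0, 4, 7, 4, 7.
Absorption items: 1, 2, 5, 12.
Reverse-coded (reverse-coded value = 10 − response):
  item 1: 5
  item 2: 10
  item 5: 10 − 8 = 2
  item 12: 7
Sum = 5 + 10 + 2 + 7 = 24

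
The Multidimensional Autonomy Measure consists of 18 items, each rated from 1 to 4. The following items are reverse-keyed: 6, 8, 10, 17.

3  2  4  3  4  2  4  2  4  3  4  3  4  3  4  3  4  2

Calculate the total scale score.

56

Reversing items 6, 8, 10, and 17 with 5 − raw:
Total = 3 + 2 + 4 + 3 + 4 + (5−2) + 4 + (5−2) + 4 + (5−3) + 4 + 3 + 4 + 3 + 4 + 3 + (5−4) + 2
      = 3 + 2 + 4 + 3 + 4 + 3 + 4 + 3 + 4 + 2 + 4 + 3 + 4 + 3 + 4 + 3 + 1 + 2 = 56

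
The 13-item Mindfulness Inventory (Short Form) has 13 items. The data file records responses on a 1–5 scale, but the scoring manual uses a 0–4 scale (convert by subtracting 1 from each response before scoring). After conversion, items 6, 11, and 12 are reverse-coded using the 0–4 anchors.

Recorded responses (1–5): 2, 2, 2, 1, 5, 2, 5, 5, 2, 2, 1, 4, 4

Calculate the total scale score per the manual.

28

Convert to 0–4: 1, 1, 1, 0, 4, 1, 4, 4, 1, 1, 0, 3, 3
Reverse-coded (reversed = (0+4) − raw = 4 − raw):
  item 6: 4 − 1 = 3
  item 11: 4 − 0 = 4
  item 12: 4 − 3 = 1
Scored: 1, 1, 1, 0, 4, 3, 4, 4, 1, 1, 4, 1, 3
Total = 28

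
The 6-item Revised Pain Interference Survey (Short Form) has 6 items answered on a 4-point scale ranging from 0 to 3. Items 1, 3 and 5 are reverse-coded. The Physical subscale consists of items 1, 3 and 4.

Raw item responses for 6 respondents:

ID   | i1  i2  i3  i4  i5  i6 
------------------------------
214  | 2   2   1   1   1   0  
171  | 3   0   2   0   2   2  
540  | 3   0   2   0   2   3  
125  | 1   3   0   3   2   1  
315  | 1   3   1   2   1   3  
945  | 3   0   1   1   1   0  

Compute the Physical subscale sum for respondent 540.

Respondent 540 raw: 3, 0, 2, 0, 2, 3.
Physical items: 1, 3, 4.
Reverse-coded (on a 0–3 scale, reversed = 3 − raw):
  item 1: 3 − 3 = 0
  item 3: 3 − 2 = 1
  item 4: 0
Sum = 0 + 1 + 0 = 1

1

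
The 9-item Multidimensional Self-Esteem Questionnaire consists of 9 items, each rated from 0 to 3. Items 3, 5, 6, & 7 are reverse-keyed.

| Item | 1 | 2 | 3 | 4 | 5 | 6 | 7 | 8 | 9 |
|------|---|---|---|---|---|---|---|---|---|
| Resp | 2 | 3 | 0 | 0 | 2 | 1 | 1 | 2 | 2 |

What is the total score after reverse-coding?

Reverse-keyed items use 3 − raw:
  item 3: 3 − 0 = 3
  item 5: 3 − 2 = 1
  item 6: 3 − 1 = 2
  item 7: 3 − 1 = 2
After reverse-coding: 2, 3, 3, 0, 1, 2, 2, 2, 2
Total = 2 + 3 + 3 + 0 + 1 + 2 + 2 + 2 + 2 = 17

17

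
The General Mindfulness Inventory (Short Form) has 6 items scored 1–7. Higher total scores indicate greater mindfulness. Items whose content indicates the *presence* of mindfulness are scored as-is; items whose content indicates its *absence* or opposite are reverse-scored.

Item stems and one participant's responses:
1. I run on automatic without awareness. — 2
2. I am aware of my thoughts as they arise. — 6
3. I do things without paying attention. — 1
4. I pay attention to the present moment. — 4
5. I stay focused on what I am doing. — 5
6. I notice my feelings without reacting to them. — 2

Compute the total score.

Items 1, 3 describe the absence/opposite of mindfulness → reverse-score.
reversed = (1+7) − raw = 8 − raw.
  item 1: 8 − 2 = 6
  item 2: 6
  item 3: 8 − 1 = 7
  item 4: 4
  item 5: 5
  item 6: 2
Total = 6 + 6 + 7 + 4 + 5 + 2 = 30

30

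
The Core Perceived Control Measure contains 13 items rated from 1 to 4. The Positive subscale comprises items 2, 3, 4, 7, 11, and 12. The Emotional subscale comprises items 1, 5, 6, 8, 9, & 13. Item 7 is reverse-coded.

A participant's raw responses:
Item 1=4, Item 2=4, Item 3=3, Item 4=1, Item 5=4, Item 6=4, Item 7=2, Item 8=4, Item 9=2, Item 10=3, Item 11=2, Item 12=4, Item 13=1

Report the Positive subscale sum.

17

Positive items: 2, 3, 4, 7, 11, 12.
Of these, item 7 is reverse-coded; on a 1–4 scale, reversed = 5 − raw.
  item 2: 4
  item 3: 3
  item 4: 1
  item 7: 5 − 2 = 3
  item 11: 2
  item 12: 4
Sum = 4 + 3 + 1 + 3 + 2 + 4 = 17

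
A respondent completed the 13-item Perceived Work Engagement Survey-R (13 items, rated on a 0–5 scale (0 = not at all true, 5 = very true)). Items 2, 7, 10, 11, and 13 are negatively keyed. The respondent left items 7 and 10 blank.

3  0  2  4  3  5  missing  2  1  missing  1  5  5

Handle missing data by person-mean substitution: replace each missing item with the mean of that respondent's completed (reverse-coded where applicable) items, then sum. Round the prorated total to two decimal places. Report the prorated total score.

Reverse-coded (on a 0–5 scale, reversed = 5 − raw):
  item 2: 5 − 0 = 5
  item 11: 5 − 1 = 4
  item 13: 5 − 5 = 0
Completed scored items (11 of 13): 3, 5, 2, 4, 3, 5, 2, 1, 4, 5, 0; sum = 34.
Person mean = 34 / 11 ≈ 3.0909
Prorated total = (34 / 11) × 13 = 40.18 (to 2 dp)

40.18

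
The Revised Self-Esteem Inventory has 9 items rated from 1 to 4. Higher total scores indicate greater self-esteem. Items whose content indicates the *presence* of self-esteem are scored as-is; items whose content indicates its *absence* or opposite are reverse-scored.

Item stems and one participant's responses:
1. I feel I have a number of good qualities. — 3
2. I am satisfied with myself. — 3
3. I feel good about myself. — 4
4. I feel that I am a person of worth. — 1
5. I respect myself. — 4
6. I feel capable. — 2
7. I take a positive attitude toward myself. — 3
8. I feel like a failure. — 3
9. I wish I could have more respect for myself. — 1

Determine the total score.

26

Items 8, 9 describe the absence/opposite of self-esteem → reverse-score.
on a 1–4 scale, reversed = 5 − raw.
  item 1: 3
  item 2: 3
  item 3: 4
  item 4: 1
  item 5: 4
  item 6: 2
  item 7: 3
  item 8: 5 − 3 = 2
  item 9: 5 − 1 = 4
Total = 3 + 3 + 4 + 1 + 4 + 2 + 3 + 2 + 4 = 26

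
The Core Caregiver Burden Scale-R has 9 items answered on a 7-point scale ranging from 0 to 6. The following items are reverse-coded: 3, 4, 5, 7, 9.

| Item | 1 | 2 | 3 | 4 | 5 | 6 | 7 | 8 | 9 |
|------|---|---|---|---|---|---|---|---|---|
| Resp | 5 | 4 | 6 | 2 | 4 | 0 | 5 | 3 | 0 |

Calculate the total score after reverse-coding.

25

Reverse-coded items (reversed = (0+6) − raw = 6 − raw):
  item 3: 6 − 6 = 0
  item 4: 6 − 2 = 4
  item 5: 6 − 4 = 2
  item 7: 6 − 5 = 1
  item 9: 6 − 0 = 6
After reverse-coding: 5, 4, 0, 4, 2, 0, 1, 3, 6
Total = 5 + 4 + 0 + 4 + 2 + 0 + 1 + 3 + 6 = 25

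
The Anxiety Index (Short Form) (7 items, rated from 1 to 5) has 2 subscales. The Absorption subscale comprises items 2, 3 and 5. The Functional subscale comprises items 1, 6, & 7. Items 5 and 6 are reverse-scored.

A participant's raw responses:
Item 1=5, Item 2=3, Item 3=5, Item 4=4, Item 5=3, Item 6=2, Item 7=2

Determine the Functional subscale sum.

11

Functional items: 1, 6, 7.
Of these, item 6 is reverse-scored; on a 1–5 scale, reversed = 6 − raw.
  item 1: 5
  item 6: 6 − 2 = 4
  item 7: 2
Sum = 5 + 4 + 2 = 11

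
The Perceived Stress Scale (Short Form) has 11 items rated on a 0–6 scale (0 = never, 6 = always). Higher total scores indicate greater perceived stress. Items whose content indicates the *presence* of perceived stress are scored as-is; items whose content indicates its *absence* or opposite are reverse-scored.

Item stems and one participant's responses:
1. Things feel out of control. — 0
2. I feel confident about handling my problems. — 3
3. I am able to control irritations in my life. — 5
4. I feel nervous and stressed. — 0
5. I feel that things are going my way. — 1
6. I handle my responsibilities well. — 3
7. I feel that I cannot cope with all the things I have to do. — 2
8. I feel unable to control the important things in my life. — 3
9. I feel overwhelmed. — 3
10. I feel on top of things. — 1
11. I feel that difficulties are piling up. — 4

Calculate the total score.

29

Items 2, 3, 5, 6, 10 describe the absence/opposite of perceived stress → reverse-score.
reversed = (0+6) − raw = 6 − raw.
  item 1: 0
  item 2: 6 − 3 = 3
  item 3: 6 − 5 = 1
  item 4: 0
  item 5: 6 − 1 = 5
  item 6: 6 − 3 = 3
  item 7: 2
  item 8: 3
  item 9: 3
  item 10: 6 − 1 = 5
  item 11: 4
Total = 0 + 3 + 1 + 0 + 5 + 3 + 2 + 3 + 3 + 5 + 4 = 29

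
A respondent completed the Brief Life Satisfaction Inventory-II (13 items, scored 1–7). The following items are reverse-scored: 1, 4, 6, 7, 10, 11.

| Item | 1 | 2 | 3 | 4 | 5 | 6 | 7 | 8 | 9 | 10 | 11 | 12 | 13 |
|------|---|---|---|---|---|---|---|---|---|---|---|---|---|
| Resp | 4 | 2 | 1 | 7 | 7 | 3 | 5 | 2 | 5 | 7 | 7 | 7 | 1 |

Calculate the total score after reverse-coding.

Raw sum = 58. Reverse-scored items: 1, 4, 6, 7, 10, 11; their raw sum = 33.
Each reversal replaces raw with 8 − raw, changing the total by 8 − 2·raw per item.
Total = 58 + 6·8 − 2·33 = 58 + 48 − 66 = 40

40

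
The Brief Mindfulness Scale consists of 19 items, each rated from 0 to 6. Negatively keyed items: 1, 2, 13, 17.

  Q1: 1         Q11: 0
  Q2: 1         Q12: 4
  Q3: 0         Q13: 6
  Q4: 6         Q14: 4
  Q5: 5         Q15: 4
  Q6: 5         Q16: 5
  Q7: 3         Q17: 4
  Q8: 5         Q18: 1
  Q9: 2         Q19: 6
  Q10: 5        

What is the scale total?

67

Reverse-coded items (on a 0–6 scale, reversed = 6 − raw):
  item 1: 6 − 1 = 5
  item 2: 6 − 1 = 5
  item 13: 6 − 6 = 0
  item 17: 6 − 4 = 2
Scored responses: 5, 5, 0, 6, 5, 5, 3, 5, 2, 5, 0, 4, 0, 4, 4, 5, 2, 1, 6
Total = 5 + 5 + 0 + 6 + 5 + 5 + 3 + 5 + 2 + 5 + 0 + 4 + 0 + 4 + 4 + 5 + 2 + 1 + 6 = 67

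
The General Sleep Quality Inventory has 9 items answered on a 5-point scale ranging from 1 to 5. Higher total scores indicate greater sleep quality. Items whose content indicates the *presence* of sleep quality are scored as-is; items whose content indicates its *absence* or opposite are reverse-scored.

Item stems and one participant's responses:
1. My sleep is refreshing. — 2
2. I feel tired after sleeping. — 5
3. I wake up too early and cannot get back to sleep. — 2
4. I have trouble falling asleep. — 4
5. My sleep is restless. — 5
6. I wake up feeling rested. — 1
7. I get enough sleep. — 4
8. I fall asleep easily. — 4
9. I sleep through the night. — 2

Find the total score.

Items 2, 3, 4, 5 describe the absence/opposite of sleep quality → reverse-score.
on a 1–5 scale, reversed = 6 − raw.
  item 1: 2
  item 2: 6 − 5 = 1
  item 3: 6 − 2 = 4
  item 4: 6 − 4 = 2
  item 5: 6 − 5 = 1
  item 6: 1
  item 7: 4
  item 8: 4
  item 9: 2
Total = 2 + 1 + 4 + 2 + 1 + 1 + 4 + 4 + 2 = 21

21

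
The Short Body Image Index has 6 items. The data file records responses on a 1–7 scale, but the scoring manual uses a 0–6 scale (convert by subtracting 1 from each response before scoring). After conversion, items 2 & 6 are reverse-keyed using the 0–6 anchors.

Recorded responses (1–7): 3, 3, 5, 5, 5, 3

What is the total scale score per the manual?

22

Convert to 0–6: 2, 2, 4, 4, 4, 2
Reverse-coded (reversed = (0+6) − raw = 6 − raw):
  item 2: 6 − 2 = 4
  item 6: 6 − 2 = 4
Scored: 2, 4, 4, 4, 4, 4
Total = 22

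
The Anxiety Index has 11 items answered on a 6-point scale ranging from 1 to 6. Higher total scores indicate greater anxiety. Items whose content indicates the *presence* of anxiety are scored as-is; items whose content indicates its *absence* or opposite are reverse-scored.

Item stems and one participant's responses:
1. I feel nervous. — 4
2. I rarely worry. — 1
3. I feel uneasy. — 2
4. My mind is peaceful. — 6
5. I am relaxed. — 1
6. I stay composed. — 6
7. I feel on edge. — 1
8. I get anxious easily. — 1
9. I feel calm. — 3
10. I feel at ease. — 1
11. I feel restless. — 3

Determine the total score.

Items 2, 4, 5, 6, 9, 10 describe the absence/opposite of anxiety → reverse-score.
on a 1–6 scale, reversed = 7 − raw.
  item 1: 4
  item 2: 7 − 1 = 6
  item 3: 2
  item 4: 7 − 6 = 1
  item 5: 7 − 1 = 6
  item 6: 7 − 6 = 1
  item 7: 1
  item 8: 1
  item 9: 7 − 3 = 4
  item 10: 7 − 1 = 6
  item 11: 3
Total = 4 + 6 + 2 + 1 + 6 + 1 + 1 + 1 + 4 + 6 + 3 = 35

35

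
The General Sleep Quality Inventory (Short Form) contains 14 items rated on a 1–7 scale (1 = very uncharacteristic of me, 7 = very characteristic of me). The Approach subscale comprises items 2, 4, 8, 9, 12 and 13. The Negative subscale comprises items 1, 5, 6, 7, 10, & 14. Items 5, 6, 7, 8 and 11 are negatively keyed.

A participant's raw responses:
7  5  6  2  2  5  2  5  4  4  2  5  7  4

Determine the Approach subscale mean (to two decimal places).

4.33

Approach items: 2, 4, 8, 9, 12, 13.
Of these, item 8 is negatively keyed; on a 1–7 scale, reversed = 8 − raw.
  item 2: 5
  item 4: 2
  item 8: 8 − 5 = 3
  item 9: 4
  item 12: 5
  item 13: 7
Sum = 5 + 2 + 3 + 4 + 5 + 7 = 26
Mean = 26 / 6 = 4.33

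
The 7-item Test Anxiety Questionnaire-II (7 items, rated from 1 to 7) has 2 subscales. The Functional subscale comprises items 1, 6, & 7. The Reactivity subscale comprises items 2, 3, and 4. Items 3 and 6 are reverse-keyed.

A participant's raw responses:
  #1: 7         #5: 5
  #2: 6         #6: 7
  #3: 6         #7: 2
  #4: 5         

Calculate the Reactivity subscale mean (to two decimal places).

4.33

Reactivity items: 2, 3, 4.
Of these, item 3 is reverse-keyed; reversed = (1+7) − raw = 8 − raw.
  item 2: 6
  item 3: 8 − 6 = 2
  item 4: 5
Sum = 6 + 2 + 5 = 13
Mean = 13 / 3 = 4.33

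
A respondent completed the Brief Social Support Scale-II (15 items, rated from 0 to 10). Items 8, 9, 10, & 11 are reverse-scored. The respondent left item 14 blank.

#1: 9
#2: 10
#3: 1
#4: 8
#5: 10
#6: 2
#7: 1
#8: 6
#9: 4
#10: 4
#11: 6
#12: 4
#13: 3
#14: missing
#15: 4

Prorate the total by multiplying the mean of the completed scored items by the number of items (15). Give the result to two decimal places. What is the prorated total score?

77.14

Reverse-coded (reversed = (0+10) − raw = 10 − raw):
  item 8: 10 − 6 = 4
  item 9: 10 − 4 = 6
  item 10: 10 − 4 = 6
  item 11: 10 − 6 = 4
Completed scored items (14 of 15): 9, 10, 1, 8, 10, 2, 1, 4, 6, 6, 4, 4, 3, 4; sum = 72.
Person mean = 72 / 14 ≈ 5.1429
Prorated total = (72 / 14) × 15 = 77.14 (to 2 dp)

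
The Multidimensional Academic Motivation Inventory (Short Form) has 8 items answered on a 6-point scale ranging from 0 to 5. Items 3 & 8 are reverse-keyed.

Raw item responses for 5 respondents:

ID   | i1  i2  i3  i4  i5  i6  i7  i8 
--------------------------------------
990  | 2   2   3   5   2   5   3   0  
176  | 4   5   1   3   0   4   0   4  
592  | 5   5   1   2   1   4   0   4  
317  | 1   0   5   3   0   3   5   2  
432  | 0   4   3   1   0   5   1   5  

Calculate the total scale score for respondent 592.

22

Respondent 592 raw: 5, 5, 1, 2, 1, 4, 0, 4.
Reverse-coded (reverse-coded value = 5 − response):
  item 1: 5
  item 2: 5
  item 3: 5 − 1 = 4
  item 4: 2
  item 5: 1
  item 6: 4
  item 7: 0
  item 8: 5 − 4 = 1
Sum = 5 + 5 + 4 + 2 + 1 + 4 + 0 + 1 = 22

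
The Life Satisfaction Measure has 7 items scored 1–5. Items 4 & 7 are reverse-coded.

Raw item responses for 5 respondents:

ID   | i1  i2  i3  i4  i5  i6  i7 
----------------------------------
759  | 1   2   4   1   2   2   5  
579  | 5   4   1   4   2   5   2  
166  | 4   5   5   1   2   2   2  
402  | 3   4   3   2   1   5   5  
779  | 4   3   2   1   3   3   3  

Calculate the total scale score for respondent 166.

Respondent 166 raw: 4, 5, 5, 1, 2, 2, 2.
Reverse-coded (reversed = (1+5) − raw = 6 − raw):
  item 1: 4
  item 2: 5
  item 3: 5
  item 4: 6 − 1 = 5
  item 5: 2
  item 6: 2
  item 7: 6 − 2 = 4
Sum = 4 + 5 + 5 + 5 + 2 + 2 + 4 = 27

27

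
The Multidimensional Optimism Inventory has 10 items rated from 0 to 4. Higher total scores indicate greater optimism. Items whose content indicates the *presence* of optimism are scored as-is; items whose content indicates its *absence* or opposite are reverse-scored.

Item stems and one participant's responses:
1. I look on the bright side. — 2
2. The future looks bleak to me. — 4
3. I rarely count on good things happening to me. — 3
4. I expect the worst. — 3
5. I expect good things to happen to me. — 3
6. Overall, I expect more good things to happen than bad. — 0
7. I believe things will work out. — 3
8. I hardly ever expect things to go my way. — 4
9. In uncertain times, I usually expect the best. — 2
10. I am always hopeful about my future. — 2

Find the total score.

Items 2, 3, 4, 8 describe the absence/opposite of optimism → reverse-score.
reversed = (0+4) − raw = 4 − raw.
  item 1: 2
  item 2: 4 − 4 = 0
  item 3: 4 − 3 = 1
  item 4: 4 − 3 = 1
  item 5: 3
  item 6: 0
  item 7: 3
  item 8: 4 − 4 = 0
  item 9: 2
  item 10: 2
Total = 2 + 0 + 1 + 1 + 3 + 0 + 3 + 0 + 2 + 2 = 14

14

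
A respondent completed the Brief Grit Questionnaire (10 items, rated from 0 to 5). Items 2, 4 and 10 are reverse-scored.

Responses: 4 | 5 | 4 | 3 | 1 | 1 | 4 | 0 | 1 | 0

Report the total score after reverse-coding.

Reverse-scored items use 5 − raw:
  item 2: 5 − 5 = 0
  item 4: 5 − 3 = 2
  item 10: 5 − 0 = 5
Scored items: 4, 0, 4, 2, 1, 1, 4, 0, 1, 5
Total = 4 + 0 + 4 + 2 + 1 + 1 + 4 + 0 + 1 + 5 = 22

22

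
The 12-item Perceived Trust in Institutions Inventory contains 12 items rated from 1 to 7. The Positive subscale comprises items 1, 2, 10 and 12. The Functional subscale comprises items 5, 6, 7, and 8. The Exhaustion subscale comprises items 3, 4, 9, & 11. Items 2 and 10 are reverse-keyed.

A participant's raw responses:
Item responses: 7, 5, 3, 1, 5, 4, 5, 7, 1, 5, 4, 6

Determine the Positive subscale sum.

19

Positive items: 1, 2, 10, 12.
Of these, items 2 & 10 are reverse-keyed; reversed = (1+7) − raw = 8 − raw.
  item 1: 7
  item 2: 8 − 5 = 3
  item 10: 8 − 5 = 3
  item 12: 6
Sum = 7 + 3 + 3 + 6 = 19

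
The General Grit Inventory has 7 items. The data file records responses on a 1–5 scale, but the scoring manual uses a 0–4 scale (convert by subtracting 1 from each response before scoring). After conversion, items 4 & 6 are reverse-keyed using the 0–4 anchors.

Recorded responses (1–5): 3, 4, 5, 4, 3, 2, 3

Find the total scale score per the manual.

17

Convert to 0–4: 2, 3, 4, 3, 2, 1, 2
Reverse-coded (reversed = (0+4) − raw = 4 − raw):
  item 4: 4 − 3 = 1
  item 6: 4 − 1 = 3
Scored: 2, 3, 4, 1, 2, 3, 2
Total = 17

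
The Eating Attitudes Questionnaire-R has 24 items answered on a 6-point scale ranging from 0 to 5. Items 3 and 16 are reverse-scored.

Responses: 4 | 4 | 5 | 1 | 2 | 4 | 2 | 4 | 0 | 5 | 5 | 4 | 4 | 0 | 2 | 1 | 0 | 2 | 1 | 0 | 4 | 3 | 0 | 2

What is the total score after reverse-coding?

Apply reverse scoring (reverse-coded value = 5 − response):
  item 3: 5 − 5 = 0
  item 16: 5 − 1 = 4
Scored items: 4, 4, 0, 1, 2, 4, 2, 4, 0, 5, 5, 4, 4, 0, 2, 4, 0, 2, 1, 0, 4, 3, 0, 2
Total = 4 + 4 + 0 + 1 + 2 + 4 + 2 + 4 + 0 + 5 + 5 + 4 + 4 + 0 + 2 + 4 + 0 + 2 + 1 + 0 + 4 + 3 + 0 + 2 = 57

57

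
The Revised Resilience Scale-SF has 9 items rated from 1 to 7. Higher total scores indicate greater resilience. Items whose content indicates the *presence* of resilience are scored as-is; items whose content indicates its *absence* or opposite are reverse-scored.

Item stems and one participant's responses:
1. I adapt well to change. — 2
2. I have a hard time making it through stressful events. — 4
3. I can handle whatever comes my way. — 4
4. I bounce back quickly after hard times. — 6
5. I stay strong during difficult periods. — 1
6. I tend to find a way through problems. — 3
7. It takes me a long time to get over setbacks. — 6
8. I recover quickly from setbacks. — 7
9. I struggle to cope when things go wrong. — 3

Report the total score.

Items 2, 7, 9 describe the absence/opposite of resilience → reverse-score.
reverse-coded value = 8 − response.
  item 1: 2
  item 2: 8 − 4 = 4
  item 3: 4
  item 4: 6
  item 5: 1
  item 6: 3
  item 7: 8 − 6 = 2
  item 8: 7
  item 9: 8 − 3 = 5
Total = 2 + 4 + 4 + 6 + 1 + 3 + 2 + 7 + 5 = 34

34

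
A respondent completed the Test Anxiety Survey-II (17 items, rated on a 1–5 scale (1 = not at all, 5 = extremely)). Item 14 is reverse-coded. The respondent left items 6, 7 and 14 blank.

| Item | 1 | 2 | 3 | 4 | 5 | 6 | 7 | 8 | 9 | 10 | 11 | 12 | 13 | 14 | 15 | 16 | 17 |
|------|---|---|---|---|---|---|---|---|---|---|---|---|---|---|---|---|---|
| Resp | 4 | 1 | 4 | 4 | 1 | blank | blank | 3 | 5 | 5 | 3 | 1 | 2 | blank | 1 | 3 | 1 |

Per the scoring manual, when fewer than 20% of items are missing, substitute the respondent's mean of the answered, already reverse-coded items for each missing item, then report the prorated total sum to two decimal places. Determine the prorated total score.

46.14

Reverse-coded (on a 1–5 scale, reversed = 6 − raw):
Completed scored items (14 of 17): 4, 1, 4, 4, 1, 3, 5, 5, 3, 1, 2, 1, 3, 1; sum = 38.
Person mean = 38 / 14 ≈ 2.7143
Prorated total = (38 / 14) × 17 = 46.14 (to 2 dp)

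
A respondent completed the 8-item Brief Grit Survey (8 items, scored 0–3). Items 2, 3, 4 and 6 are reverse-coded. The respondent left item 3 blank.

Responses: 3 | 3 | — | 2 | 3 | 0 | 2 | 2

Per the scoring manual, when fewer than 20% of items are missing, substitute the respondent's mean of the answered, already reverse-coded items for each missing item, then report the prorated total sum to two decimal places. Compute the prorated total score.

16.00

Reverse-coded (reversed = (0+3) − raw = 3 − raw):
  item 2: 3 − 3 = 0
  item 4: 3 − 2 = 1
  item 6: 3 − 0 = 3
Completed scored items (7 of 8): 3, 0, 1, 3, 3, 2, 2; sum = 14.
Person mean = 14 / 7 ≈ 2.0000
Prorated total = (14 / 7) × 8 = 16.00 (to 2 dp)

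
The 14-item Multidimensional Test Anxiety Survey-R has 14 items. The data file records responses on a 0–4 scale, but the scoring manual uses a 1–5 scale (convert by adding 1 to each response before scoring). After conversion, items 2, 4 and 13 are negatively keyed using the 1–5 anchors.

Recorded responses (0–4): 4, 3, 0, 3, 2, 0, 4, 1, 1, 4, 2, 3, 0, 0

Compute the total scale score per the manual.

41

Convert to 1–5: 5, 4, 1, 4, 3, 1, 5, 2, 2, 5, 3, 4, 1, 1
Reverse-coded (reverse-coded value = 6 − response):
  item 2: 6 − 4 = 2
  item 4: 6 − 4 = 2
  item 13: 6 − 1 = 5
Scored: 5, 2, 1, 2, 3, 1, 5, 2, 2, 5, 3, 4, 5, 1
Total = 41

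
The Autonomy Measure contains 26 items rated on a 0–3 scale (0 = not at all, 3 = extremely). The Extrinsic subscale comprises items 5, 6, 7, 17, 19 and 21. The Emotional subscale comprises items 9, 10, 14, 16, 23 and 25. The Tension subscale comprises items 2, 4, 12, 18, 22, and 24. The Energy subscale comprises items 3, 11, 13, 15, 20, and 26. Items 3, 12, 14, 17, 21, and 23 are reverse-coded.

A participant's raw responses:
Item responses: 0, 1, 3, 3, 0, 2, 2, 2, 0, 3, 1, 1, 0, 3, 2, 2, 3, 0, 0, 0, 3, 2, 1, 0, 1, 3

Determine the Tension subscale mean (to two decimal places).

1.33

Tension items: 2, 4, 12, 18, 22, 24.
Of these, item 12 is reverse-coded; reversed = (0+3) − raw = 3 − raw.
  item 2: 1
  item 4: 3
  item 12: 3 − 1 = 2
  item 18: 0
  item 22: 2
  item 24: 0
Sum = 1 + 3 + 2 + 0 + 2 + 0 = 8
Mean = 8 / 6 = 1.33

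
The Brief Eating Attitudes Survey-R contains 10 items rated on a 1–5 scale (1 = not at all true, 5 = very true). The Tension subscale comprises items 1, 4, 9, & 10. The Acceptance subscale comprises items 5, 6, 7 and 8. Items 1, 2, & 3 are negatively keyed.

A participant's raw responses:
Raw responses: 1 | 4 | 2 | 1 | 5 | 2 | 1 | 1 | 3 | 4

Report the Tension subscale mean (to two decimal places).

3.25

Tension items: 1, 4, 9, 10.
Of these, item 1 is negatively keyed; reverse-coded value = 6 − response.
  item 1: 6 − 1 = 5
  item 4: 1
  item 9: 3
  item 10: 4
Sum = 5 + 1 + 3 + 4 = 13
Mean = 13 / 4 = 3.25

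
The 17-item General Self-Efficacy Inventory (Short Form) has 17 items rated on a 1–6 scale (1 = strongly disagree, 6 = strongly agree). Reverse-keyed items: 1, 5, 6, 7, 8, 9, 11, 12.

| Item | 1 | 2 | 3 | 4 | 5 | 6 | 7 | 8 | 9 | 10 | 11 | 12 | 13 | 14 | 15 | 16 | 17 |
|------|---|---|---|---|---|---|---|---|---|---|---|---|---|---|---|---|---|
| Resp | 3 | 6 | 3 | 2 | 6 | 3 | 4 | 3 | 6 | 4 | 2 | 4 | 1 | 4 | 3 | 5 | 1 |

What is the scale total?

54

Reverse-coded items (on a 1–6 scale, reversed = 7 − raw):
  item 1: 7 − 3 = 4
  item 5: 7 − 6 = 1
  item 6: 7 − 3 = 4
  item 7: 7 − 4 = 3
  item 8: 7 − 3 = 4
  item 9: 7 − 6 = 1
  item 11: 7 − 2 = 5
  item 12: 7 − 4 = 3
Scored responses: 4, 6, 3, 2, 1, 4, 3, 4, 1, 4, 5, 3, 1, 4, 3, 5, 1
Total = 4 + 6 + 3 + 2 + 1 + 4 + 3 + 4 + 1 + 4 + 5 + 3 + 1 + 4 + 3 + 5 + 1 = 54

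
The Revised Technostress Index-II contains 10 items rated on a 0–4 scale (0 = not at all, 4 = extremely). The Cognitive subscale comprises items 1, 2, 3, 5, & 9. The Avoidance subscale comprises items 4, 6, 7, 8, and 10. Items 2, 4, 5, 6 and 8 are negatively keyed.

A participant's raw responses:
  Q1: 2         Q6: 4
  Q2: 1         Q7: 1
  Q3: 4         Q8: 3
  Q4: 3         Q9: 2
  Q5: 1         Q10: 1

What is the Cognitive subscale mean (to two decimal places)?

2.80

Cognitive items: 1, 2, 3, 5, 9.
Of these, items 2 & 5 are negatively keyed; reversed = (0+4) − raw = 4 − raw.
  item 1: 2
  item 2: 4 − 1 = 3
  item 3: 4
  item 5: 4 − 1 = 3
  item 9: 2
Sum = 2 + 3 + 4 + 3 + 2 = 14
Mean = 14 / 5 = 2.80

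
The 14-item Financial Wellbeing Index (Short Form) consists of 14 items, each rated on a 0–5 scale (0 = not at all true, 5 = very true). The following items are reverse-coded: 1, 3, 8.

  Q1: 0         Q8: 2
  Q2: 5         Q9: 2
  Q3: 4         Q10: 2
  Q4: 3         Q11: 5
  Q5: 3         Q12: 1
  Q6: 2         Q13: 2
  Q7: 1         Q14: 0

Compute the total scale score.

Reverse-coded items (on a 0–5 scale, reversed = 5 − raw):
  item 1: 5 − 0 = 5
  item 3: 5 − 4 = 1
  item 8: 5 − 2 = 3
Scored items: 5, 5, 1, 3, 3, 2, 1, 3, 2, 2, 5, 1, 2, 0
Total = 5 + 5 + 1 + 3 + 3 + 2 + 1 + 3 + 2 + 2 + 5 + 1 + 2 + 0 = 35

35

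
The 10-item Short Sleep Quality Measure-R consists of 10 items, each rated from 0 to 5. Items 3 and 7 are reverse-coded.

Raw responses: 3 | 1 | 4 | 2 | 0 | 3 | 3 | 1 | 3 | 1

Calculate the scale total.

Raw sum = 21. Reverse-coded items: 3, 7; their raw sum = 7.
Each reversal replaces raw with 5 − raw, changing the total by 5 − 2·raw per item.
Total = 21 + 2·5 − 2·7 = 21 + 10 − 14 = 17

17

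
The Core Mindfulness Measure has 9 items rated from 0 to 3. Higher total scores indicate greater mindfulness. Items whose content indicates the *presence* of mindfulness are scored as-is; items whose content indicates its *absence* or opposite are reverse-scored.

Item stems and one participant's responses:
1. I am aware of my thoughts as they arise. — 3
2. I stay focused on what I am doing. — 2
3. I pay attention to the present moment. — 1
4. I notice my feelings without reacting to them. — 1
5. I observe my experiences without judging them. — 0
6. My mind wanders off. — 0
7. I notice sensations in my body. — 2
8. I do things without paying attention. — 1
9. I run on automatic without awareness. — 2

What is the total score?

Items 6, 8, 9 describe the absence/opposite of mindfulness → reverse-score.
on a 0–3 scale, reversed = 3 − raw.
  item 1: 3
  item 2: 2
  item 3: 1
  item 4: 1
  item 5: 0
  item 6: 3 − 0 = 3
  item 7: 2
  item 8: 3 − 1 = 2
  item 9: 3 − 2 = 1
Total = 3 + 2 + 1 + 1 + 0 + 3 + 2 + 2 + 1 = 15

15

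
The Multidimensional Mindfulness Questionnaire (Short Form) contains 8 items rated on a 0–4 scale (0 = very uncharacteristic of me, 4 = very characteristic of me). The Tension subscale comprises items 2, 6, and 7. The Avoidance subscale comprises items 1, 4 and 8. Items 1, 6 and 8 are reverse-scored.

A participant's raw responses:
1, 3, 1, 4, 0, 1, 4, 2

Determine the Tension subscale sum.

Tension items: 2, 6, 7.
Of these, item 6 is reverse-scored; reversed = (0+4) − raw = 4 − raw.
  item 2: 3
  item 6: 4 − 1 = 3
  item 7: 4
Sum = 3 + 3 + 4 = 10

10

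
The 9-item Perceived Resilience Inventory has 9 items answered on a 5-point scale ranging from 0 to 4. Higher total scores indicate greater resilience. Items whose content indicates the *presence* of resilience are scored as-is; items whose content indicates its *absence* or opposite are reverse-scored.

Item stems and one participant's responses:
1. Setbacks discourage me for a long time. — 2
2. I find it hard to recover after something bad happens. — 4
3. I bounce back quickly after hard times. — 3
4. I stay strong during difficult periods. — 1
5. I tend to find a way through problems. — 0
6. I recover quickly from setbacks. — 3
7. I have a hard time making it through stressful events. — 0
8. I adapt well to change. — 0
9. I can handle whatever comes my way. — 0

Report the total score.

13

Items 1, 2, 7 describe the absence/opposite of resilience → reverse-score.
reverse-coded value = 4 − response.
  item 1: 4 − 2 = 2
  item 2: 4 − 4 = 0
  item 3: 3
  item 4: 1
  item 5: 0
  item 6: 3
  item 7: 4 − 0 = 4
  item 8: 0
  item 9: 0
Total = 2 + 0 + 3 + 1 + 0 + 3 + 4 + 0 + 0 = 13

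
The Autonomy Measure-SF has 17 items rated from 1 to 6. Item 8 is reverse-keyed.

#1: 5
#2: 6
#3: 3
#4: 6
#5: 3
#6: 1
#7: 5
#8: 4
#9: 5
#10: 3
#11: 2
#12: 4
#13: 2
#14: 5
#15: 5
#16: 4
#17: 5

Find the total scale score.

Raw sum = 68. Reverse-keyed items: 8; their raw sum = 4.
Each reversal replaces raw with 7 − raw, changing the total by 7 − 2·raw per item.
Total = 68 + 1·7 − 2·4 = 68 + 7 − 8 = 67

67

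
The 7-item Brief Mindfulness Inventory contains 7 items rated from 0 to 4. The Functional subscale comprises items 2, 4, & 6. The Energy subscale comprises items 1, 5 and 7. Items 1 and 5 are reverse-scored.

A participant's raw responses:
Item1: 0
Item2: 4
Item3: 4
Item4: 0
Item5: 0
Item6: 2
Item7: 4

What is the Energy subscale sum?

12

Energy items: 1, 5, 7.
Of these, items 1 & 5 are reverse-scored; reverse-coded value = 4 − response.
  item 1: 4 − 0 = 4
  item 5: 4 − 0 = 4
  item 7: 4
Sum = 4 + 4 + 4 = 12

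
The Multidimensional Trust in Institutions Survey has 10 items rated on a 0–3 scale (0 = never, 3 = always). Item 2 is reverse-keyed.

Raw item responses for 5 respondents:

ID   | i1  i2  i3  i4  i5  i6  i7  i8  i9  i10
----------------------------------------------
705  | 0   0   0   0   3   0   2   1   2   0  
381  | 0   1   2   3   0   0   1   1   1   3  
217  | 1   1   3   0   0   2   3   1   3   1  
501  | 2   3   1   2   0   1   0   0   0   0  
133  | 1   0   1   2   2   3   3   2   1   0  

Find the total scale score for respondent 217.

16

Respondent 217 raw: 1, 1, 3, 0, 0, 2, 3, 1, 3, 1.
Reverse-coded (reversed = (0+3) − raw = 3 − raw):
  item 1: 1
  item 2: 3 − 1 = 2
  item 3: 3
  item 4: 0
  item 5: 0
  item 6: 2
  item 7: 3
  item 8: 1
  item 9: 3
  item 10: 1
Sum = 1 + 2 + 3 + 0 + 0 + 2 + 3 + 1 + 3 + 1 = 16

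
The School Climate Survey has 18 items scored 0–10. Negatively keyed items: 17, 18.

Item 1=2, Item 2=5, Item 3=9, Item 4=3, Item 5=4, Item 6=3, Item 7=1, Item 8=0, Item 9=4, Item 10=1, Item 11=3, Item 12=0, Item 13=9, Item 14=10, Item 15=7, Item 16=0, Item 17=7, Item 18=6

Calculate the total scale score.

Raw sum = 74. Negatively keyed items: 17, 18; their raw sum = 13.
Each reversal replaces raw with 10 − raw, changing the total by 10 − 2·raw per item.
Total = 74 + 2·10 − 2·13 = 74 + 20 − 26 = 68

68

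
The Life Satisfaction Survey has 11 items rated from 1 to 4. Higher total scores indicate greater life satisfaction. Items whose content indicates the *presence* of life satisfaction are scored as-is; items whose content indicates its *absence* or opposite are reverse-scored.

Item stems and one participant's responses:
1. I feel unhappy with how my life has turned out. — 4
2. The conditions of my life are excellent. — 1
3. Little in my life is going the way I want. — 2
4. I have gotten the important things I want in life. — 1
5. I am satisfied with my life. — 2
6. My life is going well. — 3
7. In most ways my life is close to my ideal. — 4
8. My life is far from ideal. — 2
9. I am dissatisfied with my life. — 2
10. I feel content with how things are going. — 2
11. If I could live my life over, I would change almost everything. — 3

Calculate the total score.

25

Items 1, 3, 8, 9, 11 describe the absence/opposite of life satisfaction → reverse-score.
reversed = (1+4) − raw = 5 − raw.
  item 1: 5 − 4 = 1
  item 2: 1
  item 3: 5 − 2 = 3
  item 4: 1
  item 5: 2
  item 6: 3
  item 7: 4
  item 8: 5 − 2 = 3
  item 9: 5 − 2 = 3
  item 10: 2
  item 11: 5 − 3 = 2
Total = 1 + 1 + 3 + 1 + 2 + 3 + 4 + 3 + 3 + 2 + 2 = 25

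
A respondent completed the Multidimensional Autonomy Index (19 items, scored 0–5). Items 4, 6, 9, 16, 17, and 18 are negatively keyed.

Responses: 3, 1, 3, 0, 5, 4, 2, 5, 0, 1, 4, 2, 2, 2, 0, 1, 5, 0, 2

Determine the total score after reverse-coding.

Apply reverse scoring (reverse-coded value = 5 − response):
  item 4: 5 − 0 = 5
  item 6: 5 − 4 = 1
  item 9: 5 − 0 = 5
  item 16: 5 − 1 = 4
  item 17: 5 − 5 = 0
  item 18: 5 − 0 = 5
Scored responses: 3, 1, 3, 5, 5, 1, 2, 5, 5, 1, 4, 2, 2, 2, 0, 4, 0, 5, 2
Total = 3 + 1 + 3 + 5 + 5 + 1 + 2 + 5 + 5 + 1 + 4 + 2 + 2 + 2 + 0 + 4 + 0 + 5 + 2 = 52

52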